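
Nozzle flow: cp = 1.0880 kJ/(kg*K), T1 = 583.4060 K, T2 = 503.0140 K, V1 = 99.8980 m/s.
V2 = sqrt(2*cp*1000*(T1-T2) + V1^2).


dT = 80.3920 K
2*cp*1000*dT = 174932.9920
V1^2 = 9979.6104
V2 = sqrt(184912.6024) = 430.0147 m/s

430.0147 m/s


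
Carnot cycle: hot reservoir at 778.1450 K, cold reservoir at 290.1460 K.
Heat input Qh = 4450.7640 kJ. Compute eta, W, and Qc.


eta = 1 - 290.1460/778.1450 = 0.6271
W = 0.6271 * 4450.7640 = 2791.2129 kJ
Qc = 4450.7640 - 2791.2129 = 1659.5511 kJ

eta = 62.7131%, W = 2791.2129 kJ, Qc = 1659.5511 kJ


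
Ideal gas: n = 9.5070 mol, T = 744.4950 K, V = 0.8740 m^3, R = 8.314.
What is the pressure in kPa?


P = nRT/V = 9.5070 * 8.314 * 744.4950 / 0.8740
= 58845.7767 / 0.8740 = 67329.2640 Pa = 67.3293 kPa

67.3293 kPa


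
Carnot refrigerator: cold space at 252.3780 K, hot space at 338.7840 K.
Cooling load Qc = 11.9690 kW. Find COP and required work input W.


COP = 252.3780 / 86.4060 = 2.9208
W = 11.9690 / 2.9208 = 4.0978 kW

COP = 2.9208, W = 4.0978 kW


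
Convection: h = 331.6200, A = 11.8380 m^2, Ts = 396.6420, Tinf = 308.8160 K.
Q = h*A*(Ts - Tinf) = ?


dT = 87.8260 K
Q = 331.6200 * 11.8380 * 87.8260 = 344780.0704 W

344780.0704 W


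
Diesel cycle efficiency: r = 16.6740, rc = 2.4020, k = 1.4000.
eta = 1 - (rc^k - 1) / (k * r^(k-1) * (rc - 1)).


r^(k-1) = 3.0819
rc^k = 3.4104
eta = 0.6015 = 60.1533%

60.1533%


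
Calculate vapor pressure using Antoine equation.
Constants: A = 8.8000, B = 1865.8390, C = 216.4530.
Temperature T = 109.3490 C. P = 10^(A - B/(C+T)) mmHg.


C+T = 325.8020
B/(C+T) = 5.7269
log10(P) = 8.8000 - 5.7269 = 3.0731
P = 10^3.0731 = 1183.2845 mmHg

1183.2845 mmHg


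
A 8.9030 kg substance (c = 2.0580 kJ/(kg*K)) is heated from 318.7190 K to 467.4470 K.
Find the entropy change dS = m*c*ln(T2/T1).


T2/T1 = 1.4666
ln(T2/T1) = 0.3830
dS = 8.9030 * 2.0580 * 0.3830 = 7.0170 kJ/K

7.0170 kJ/K


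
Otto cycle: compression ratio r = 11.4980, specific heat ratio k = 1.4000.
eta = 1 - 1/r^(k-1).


r^(k-1) = 2.6561
eta = 1 - 1/2.6561 = 0.6235 = 62.3512%

62.3512%


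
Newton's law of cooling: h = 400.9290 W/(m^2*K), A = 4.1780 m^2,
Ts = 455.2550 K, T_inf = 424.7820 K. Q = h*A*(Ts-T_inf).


dT = 30.4730 K
Q = 400.9290 * 4.1780 * 30.4730 = 51044.7543 W

51044.7543 W


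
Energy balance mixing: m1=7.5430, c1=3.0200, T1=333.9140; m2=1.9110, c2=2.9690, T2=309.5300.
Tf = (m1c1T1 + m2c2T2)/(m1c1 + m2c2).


num = 9362.7128
den = 28.4536
Tf = 329.0517 K

329.0517 K


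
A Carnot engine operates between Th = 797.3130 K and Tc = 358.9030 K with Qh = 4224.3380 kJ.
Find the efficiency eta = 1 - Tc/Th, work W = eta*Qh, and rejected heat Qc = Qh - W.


eta = 1 - 358.9030/797.3130 = 0.5499
W = 0.5499 * 4224.3380 = 2322.7917 kJ
Qc = 4224.3380 - 2322.7917 = 1901.5463 kJ

eta = 54.9859%, W = 2322.7917 kJ, Qc = 1901.5463 kJ


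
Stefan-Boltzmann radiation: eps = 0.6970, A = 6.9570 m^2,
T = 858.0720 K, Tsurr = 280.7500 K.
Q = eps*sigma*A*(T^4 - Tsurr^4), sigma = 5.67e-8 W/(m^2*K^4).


T^4 = 5.4212e+11
Tsurr^4 = 6.2127e+09
Q = 0.6970 * 5.67e-8 * 6.9570 * 5.3591e+11 = 147342.1543 W

147342.1543 W


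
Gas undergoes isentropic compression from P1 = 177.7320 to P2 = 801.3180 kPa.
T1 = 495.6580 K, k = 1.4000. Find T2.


(k-1)/k = 0.2857
(P2/P1)^exp = 1.5377
T2 = 495.6580 * 1.5377 = 762.1676 K

762.1676 K


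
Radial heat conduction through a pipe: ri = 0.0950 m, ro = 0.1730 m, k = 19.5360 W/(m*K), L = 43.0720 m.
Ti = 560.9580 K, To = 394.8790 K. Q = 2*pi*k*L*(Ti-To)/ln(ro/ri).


dT = 166.0790 K
ln(ro/ri) = 0.5994
Q = 2*pi*19.5360*43.0720*166.0790 / 0.5994 = 1464865.9457 W

1464865.9457 W


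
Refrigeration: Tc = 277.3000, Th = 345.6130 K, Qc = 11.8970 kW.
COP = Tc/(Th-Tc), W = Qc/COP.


COP = 277.3000 / 68.3130 = 4.0593
W = 11.8970 / 4.0593 = 2.9308 kW

COP = 4.0593, W = 2.9308 kW


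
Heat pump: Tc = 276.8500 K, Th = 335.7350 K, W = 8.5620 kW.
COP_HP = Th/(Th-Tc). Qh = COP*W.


COP = 335.7350 / 58.8850 = 5.7015
Qh = 5.7015 * 8.5620 = 48.8166 kW

COP = 5.7015, Qh = 48.8166 kW


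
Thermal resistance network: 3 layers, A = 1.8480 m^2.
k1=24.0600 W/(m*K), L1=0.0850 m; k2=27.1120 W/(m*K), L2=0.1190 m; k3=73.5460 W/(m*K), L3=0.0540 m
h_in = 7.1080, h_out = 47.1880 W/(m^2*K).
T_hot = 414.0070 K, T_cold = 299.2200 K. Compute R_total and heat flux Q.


R_conv_in = 1/(7.1080*1.8480) = 0.0761
R_1 = 0.0850/(24.0600*1.8480) = 0.0019
R_2 = 0.1190/(27.1120*1.8480) = 0.0024
R_3 = 0.0540/(73.5460*1.8480) = 0.0004
R_conv_out = 1/(47.1880*1.8480) = 0.0115
R_total = 0.0923 K/W
Q = 114.7870 / 0.0923 = 1243.8902 W

R_total = 0.0923 K/W, Q = 1243.8902 W


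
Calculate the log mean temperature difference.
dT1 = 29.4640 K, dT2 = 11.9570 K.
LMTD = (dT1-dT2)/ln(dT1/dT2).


dT1/dT2 = 2.4642
ln(dT1/dT2) = 0.9019
LMTD = 17.5070 / 0.9019 = 19.4123 K

19.4123 K


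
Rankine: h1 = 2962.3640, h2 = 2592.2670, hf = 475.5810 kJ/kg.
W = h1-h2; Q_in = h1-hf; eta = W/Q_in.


W = 370.0970 kJ/kg
Q_in = 2486.7830 kJ/kg
eta = 0.1488 = 14.8826%

eta = 14.8826%


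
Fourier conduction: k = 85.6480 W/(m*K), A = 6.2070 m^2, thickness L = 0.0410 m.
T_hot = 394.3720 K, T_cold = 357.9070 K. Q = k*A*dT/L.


dT = 36.4650 K
Q = 85.6480 * 6.2070 * 36.4650 / 0.0410 = 472815.0942 W

472815.0942 W


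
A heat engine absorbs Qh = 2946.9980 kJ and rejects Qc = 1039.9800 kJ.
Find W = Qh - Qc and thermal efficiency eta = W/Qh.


W = 2946.9980 - 1039.9800 = 1907.0180 kJ
eta = 1907.0180 / 2946.9980 = 0.6471 = 64.7105%

W = 1907.0180 kJ, eta = 64.7105%


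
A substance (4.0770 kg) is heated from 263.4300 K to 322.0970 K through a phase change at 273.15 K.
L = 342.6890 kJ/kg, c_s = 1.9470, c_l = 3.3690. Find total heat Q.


Q1 (sensible, solid) = 4.0770 * 1.9470 * 9.7200 = 77.1566 kJ
Q2 (latent) = 4.0770 * 342.6890 = 1397.1431 kJ
Q3 (sensible, liquid) = 4.0770 * 3.3690 * 48.9470 = 672.3073 kJ
Q_total = 2146.6069 kJ

2146.6069 kJ


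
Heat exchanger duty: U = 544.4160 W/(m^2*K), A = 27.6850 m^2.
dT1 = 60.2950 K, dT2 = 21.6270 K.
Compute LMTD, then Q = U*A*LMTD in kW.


LMTD = 37.7136 K
Q = 544.4160 * 27.6850 * 37.7136 = 568425.2285 W = 568.4252 kW

568.4252 kW


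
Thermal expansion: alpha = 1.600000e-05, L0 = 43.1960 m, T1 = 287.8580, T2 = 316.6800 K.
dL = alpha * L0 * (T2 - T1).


dT = 28.8220 K
dL = 1.600000e-05 * 43.1960 * 28.8220 = 0.019920 m
L_final = 43.215920 m

dL = 0.019920 m


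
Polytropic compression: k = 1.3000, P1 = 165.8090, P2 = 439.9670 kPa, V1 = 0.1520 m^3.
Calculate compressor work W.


(k-1)/k = 0.2308
(P2/P1)^exp = 1.2526
W = 4.3333 * 165.8090 * 0.1520 * (1.2526 - 1) = 27.5841 kJ

27.5841 kJ


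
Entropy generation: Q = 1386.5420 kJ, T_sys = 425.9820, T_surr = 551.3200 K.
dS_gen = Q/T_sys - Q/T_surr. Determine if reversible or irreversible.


dS_sys = 1386.5420/425.9820 = 3.2549 kJ/K
dS_surr = -1386.5420/551.3200 = -2.5149 kJ/K
dS_gen = 3.2549 - 2.5149 = 0.7400 kJ/K (irreversible)

dS_gen = 0.7400 kJ/K, irreversible


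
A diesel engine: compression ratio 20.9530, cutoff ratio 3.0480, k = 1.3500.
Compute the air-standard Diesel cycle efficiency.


r^(k-1) = 2.9003
rc^k = 4.5022
eta = 0.5632 = 56.3248%

56.3248%


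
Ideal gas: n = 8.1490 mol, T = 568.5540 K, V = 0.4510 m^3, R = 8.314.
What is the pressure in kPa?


P = nRT/V = 8.1490 * 8.314 * 568.5540 / 0.4510
= 38519.9804 / 0.4510 = 85410.1561 Pa = 85.4102 kPa

85.4102 kPa


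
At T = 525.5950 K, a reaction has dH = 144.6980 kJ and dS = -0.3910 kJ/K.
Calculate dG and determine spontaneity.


T*dS = 525.5950 * -0.3910 = -205.5076 kJ
dG = 144.6980 + 205.5076 = 350.2056 kJ (non-spontaneous)

dG = 350.2056 kJ, non-spontaneous


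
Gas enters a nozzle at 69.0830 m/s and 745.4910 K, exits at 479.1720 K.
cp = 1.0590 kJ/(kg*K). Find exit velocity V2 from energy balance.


dT = 266.3190 K
2*cp*1000*dT = 564063.6420
V1^2 = 4772.4609
V2 = sqrt(568836.1029) = 754.2122 m/s

754.2122 m/s


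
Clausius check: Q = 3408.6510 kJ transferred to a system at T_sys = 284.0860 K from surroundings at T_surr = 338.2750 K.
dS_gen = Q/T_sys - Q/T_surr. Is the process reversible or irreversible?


dS_sys = 3408.6510/284.0860 = 11.9987 kJ/K
dS_surr = -3408.6510/338.2750 = -10.0766 kJ/K
dS_gen = 11.9987 - 10.0766 = 1.9221 kJ/K (irreversible)

dS_gen = 1.9221 kJ/K, irreversible


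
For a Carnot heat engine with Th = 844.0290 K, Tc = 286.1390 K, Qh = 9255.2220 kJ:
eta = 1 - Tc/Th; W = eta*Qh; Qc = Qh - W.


eta = 1 - 286.1390/844.0290 = 0.6610
W = 0.6610 * 9255.2220 = 6117.5573 kJ
Qc = 9255.2220 - 6117.5573 = 3137.6647 kJ

eta = 66.0984%, W = 6117.5573 kJ, Qc = 3137.6647 kJ


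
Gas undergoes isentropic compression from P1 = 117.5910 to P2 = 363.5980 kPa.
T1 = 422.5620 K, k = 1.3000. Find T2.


(k-1)/k = 0.2308
(P2/P1)^exp = 1.2976
T2 = 422.5620 * 1.2976 = 548.3078 K

548.3078 K


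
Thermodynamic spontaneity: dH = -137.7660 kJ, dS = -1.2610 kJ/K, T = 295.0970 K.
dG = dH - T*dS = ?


T*dS = 295.0970 * -1.2610 = -372.1173 kJ
dG = -137.7660 + 372.1173 = 234.3513 kJ (non-spontaneous)

dG = 234.3513 kJ, non-spontaneous


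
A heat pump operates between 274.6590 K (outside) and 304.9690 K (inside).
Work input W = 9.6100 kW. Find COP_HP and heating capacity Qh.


COP = 304.9690 / 30.3100 = 10.0617
Qh = 10.0617 * 9.6100 = 96.6926 kW

COP = 10.0617, Qh = 96.6926 kW


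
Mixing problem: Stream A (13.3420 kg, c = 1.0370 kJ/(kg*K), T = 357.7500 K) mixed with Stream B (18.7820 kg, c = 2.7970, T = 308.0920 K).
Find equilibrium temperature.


num = 21134.7805
den = 66.3689
Tf = 318.4440 K

318.4440 K


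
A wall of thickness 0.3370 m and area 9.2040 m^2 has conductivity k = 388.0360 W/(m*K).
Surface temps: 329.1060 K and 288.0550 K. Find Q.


dT = 41.0510 K
Q = 388.0360 * 9.2040 * 41.0510 / 0.3370 = 435053.3019 W

435053.3019 W


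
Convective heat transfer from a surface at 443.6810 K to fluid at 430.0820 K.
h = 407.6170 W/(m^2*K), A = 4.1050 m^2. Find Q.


dT = 13.5990 K
Q = 407.6170 * 4.1050 * 13.5990 = 22754.7686 W

22754.7686 W


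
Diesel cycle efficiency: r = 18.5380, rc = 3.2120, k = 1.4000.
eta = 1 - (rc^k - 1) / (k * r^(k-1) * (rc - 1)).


r^(k-1) = 3.2153
rc^k = 5.1225
eta = 0.5860 = 58.5975%

58.5975%


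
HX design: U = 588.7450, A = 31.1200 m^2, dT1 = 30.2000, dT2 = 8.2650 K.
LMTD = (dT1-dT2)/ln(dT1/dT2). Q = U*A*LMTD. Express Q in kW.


LMTD = 16.9276 K
Q = 588.7450 * 31.1200 * 16.9276 = 310143.2951 W = 310.1433 kW

310.1433 kW


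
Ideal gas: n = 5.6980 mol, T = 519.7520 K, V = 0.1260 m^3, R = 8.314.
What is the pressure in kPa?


P = nRT/V = 5.6980 * 8.314 * 519.7520 / 0.1260
= 24622.3009 / 0.1260 = 195415.0865 Pa = 195.4151 kPa

195.4151 kPa


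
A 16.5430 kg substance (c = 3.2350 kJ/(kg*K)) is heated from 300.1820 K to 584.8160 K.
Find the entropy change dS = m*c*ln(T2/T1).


T2/T1 = 1.9482
ln(T2/T1) = 0.6669
dS = 16.5430 * 3.2350 * 0.6669 = 35.6907 kJ/K

35.6907 kJ/K


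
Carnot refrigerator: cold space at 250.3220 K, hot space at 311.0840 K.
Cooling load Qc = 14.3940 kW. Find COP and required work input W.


COP = 250.3220 / 60.7620 = 4.1197
W = 14.3940 / 4.1197 = 3.4939 kW

COP = 4.1197, W = 3.4939 kW


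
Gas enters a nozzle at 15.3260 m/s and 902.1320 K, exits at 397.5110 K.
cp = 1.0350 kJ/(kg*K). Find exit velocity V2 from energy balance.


dT = 504.6210 K
2*cp*1000*dT = 1044565.4700
V1^2 = 234.8863
V2 = sqrt(1044800.3563) = 1022.1548 m/s

1022.1548 m/s


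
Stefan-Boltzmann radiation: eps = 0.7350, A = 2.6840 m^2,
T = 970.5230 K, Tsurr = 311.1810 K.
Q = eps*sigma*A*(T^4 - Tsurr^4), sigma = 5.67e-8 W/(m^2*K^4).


T^4 = 8.8720e+11
Tsurr^4 = 9.3767e+09
Q = 0.7350 * 5.67e-8 * 2.6840 * 8.7783e+11 = 98188.7663 W

98188.7663 W


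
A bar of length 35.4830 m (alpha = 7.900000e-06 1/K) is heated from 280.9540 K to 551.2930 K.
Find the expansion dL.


dT = 270.3390 K
dL = 7.900000e-06 * 35.4830 * 270.3390 = 0.075780 m
L_final = 35.558780 m

dL = 0.075780 m


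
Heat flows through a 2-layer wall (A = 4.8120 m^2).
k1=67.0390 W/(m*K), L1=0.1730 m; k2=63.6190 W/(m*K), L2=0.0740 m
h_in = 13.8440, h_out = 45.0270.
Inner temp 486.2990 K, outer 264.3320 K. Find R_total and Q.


R_conv_in = 1/(13.8440*4.8120) = 0.0150
R_1 = 0.1730/(67.0390*4.8120) = 0.0005
R_2 = 0.0740/(63.6190*4.8120) = 0.0002
R_conv_out = 1/(45.0270*4.8120) = 0.0046
R_total = 0.0204 K/W
Q = 221.9670 / 0.0204 = 10878.3730 W

R_total = 0.0204 K/W, Q = 10878.3730 W


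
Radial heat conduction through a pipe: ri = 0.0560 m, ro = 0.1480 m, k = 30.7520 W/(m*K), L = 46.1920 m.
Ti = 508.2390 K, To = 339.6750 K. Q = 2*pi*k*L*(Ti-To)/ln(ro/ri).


dT = 168.5640 K
ln(ro/ri) = 0.9719
Q = 2*pi*30.7520*46.1920*168.5640 / 0.9719 = 1548035.3049 W

1548035.3049 W


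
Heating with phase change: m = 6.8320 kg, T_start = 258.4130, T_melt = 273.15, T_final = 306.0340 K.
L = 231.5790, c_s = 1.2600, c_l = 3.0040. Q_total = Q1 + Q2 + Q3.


Q1 (sensible, solid) = 6.8320 * 1.2600 * 14.7370 = 126.8608 kJ
Q2 (latent) = 6.8320 * 231.5790 = 1582.1477 kJ
Q3 (sensible, liquid) = 6.8320 * 3.0040 * 32.8840 = 674.8891 kJ
Q_total = 2383.8977 kJ

2383.8977 kJ


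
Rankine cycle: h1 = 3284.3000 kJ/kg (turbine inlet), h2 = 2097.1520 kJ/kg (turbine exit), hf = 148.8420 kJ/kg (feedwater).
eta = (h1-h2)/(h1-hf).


W = 1187.1480 kJ/kg
Q_in = 3135.4580 kJ/kg
eta = 0.3786 = 37.8620%

eta = 37.8620%


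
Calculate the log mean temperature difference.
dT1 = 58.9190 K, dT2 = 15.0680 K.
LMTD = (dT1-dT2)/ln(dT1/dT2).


dT1/dT2 = 3.9102
ln(dT1/dT2) = 1.3636
LMTD = 43.8510 / 1.3636 = 32.1585 K

32.1585 K


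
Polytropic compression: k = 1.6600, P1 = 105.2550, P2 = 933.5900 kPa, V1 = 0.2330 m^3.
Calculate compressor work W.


(k-1)/k = 0.3976
(P2/P1)^exp = 2.3817
W = 2.5152 * 105.2550 * 0.2330 * (2.3817 - 1) = 85.2249 kJ

85.2249 kJ


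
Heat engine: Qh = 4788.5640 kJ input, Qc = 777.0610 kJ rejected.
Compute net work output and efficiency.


W = 4788.5640 - 777.0610 = 4011.5030 kJ
eta = 4011.5030 / 4788.5640 = 0.8377 = 83.7726%

W = 4011.5030 kJ, eta = 83.7726%


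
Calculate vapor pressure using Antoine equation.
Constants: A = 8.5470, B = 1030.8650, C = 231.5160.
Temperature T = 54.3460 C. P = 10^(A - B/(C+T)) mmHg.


C+T = 285.8620
B/(C+T) = 3.6062
log10(P) = 8.5470 - 3.6062 = 4.9408
P = 10^4.9408 = 87264.3557 mmHg

87264.3557 mmHg


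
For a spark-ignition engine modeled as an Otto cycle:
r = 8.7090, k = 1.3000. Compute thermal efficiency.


r^(k-1) = 1.9142
eta = 1 - 1/1.9142 = 0.4776 = 47.7592%

47.7592%


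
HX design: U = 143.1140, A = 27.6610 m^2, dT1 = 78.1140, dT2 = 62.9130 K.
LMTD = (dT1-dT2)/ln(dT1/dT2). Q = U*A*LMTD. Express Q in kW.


LMTD = 70.2396 K
Q = 143.1140 * 27.6610 * 70.2396 = 278055.7177 W = 278.0557 kW

278.0557 kW


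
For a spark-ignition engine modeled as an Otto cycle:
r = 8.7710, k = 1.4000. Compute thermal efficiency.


r^(k-1) = 2.3835
eta = 1 - 1/2.3835 = 0.5805 = 58.0453%

58.0453%


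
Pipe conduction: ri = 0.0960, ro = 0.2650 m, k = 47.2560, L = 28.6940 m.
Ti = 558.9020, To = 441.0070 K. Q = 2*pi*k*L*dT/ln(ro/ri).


dT = 117.8950 K
ln(ro/ri) = 1.0154
Q = 2*pi*47.2560*28.6940*117.8950 / 1.0154 = 989222.5390 W

989222.5390 W


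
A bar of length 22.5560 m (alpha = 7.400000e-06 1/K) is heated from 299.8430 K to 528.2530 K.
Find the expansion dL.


dT = 228.4100 K
dL = 7.400000e-06 * 22.5560 * 228.4100 = 0.038125 m
L_final = 22.594125 m

dL = 0.038125 m


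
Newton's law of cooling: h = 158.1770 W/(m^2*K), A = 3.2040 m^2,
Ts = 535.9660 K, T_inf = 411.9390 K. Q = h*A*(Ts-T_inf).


dT = 124.0270 K
Q = 158.1770 * 3.2040 * 124.0270 = 62856.7730 W

62856.7730 W


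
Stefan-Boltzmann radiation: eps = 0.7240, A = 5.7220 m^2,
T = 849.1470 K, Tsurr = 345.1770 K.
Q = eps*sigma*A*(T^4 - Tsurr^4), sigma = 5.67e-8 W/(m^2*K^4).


T^4 = 5.1991e+11
Tsurr^4 = 1.4196e+10
Q = 0.7240 * 5.67e-8 * 5.7220 * 5.0572e+11 = 118789.4461 W

118789.4461 W


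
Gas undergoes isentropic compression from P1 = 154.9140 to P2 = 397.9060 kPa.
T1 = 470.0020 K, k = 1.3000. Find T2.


(k-1)/k = 0.2308
(P2/P1)^exp = 1.2432
T2 = 470.0020 * 1.2432 = 584.3103 K

584.3103 K


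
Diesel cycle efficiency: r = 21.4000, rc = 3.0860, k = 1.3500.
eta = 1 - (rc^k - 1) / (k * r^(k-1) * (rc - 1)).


r^(k-1) = 2.9218
rc^k = 4.5781
eta = 0.5651 = 56.5131%

56.5131%


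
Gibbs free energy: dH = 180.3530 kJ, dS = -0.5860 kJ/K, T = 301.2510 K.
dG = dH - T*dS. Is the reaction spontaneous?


T*dS = 301.2510 * -0.5860 = -176.5331 kJ
dG = 180.3530 + 176.5331 = 356.8861 kJ (non-spontaneous)

dG = 356.8861 kJ, non-spontaneous


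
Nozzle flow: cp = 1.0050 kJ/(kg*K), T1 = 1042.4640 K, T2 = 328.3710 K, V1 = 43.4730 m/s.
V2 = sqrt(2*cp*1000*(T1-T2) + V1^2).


dT = 714.0930 K
2*cp*1000*dT = 1435326.9300
V1^2 = 1889.9017
V2 = sqrt(1437216.8317) = 1198.8398 m/s

1198.8398 m/s


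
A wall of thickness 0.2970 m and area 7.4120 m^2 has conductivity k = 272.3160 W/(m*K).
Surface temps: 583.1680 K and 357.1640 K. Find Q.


dT = 226.0040 K
Q = 272.3160 * 7.4120 * 226.0040 / 0.2970 = 1535918.7644 W

1535918.7644 W


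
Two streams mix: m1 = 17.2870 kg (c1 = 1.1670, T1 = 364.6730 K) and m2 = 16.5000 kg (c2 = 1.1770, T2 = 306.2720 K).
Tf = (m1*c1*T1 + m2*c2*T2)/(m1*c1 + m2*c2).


num = 13304.8426
den = 39.5944
Tf = 336.0281 K

336.0281 K


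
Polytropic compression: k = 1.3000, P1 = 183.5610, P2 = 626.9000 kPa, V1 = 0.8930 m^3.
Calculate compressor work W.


(k-1)/k = 0.2308
(P2/P1)^exp = 1.3277
W = 4.3333 * 183.5610 * 0.8930 * (1.3277 - 1) = 232.7642 kJ

232.7642 kJ


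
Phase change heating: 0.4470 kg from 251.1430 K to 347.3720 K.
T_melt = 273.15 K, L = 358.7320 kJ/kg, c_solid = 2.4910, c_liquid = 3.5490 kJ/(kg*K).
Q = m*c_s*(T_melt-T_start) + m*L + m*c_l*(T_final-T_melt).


Q1 (sensible, solid) = 0.4470 * 2.4910 * 22.0070 = 24.5043 kJ
Q2 (latent) = 0.4470 * 358.7320 = 160.3532 kJ
Q3 (sensible, liquid) = 0.4470 * 3.5490 * 74.2220 = 117.7460 kJ
Q_total = 302.6035 kJ

302.6035 kJ


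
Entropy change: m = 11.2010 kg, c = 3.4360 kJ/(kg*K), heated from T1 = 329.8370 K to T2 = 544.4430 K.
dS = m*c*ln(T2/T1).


T2/T1 = 1.6506
ln(T2/T1) = 0.5012
dS = 11.2010 * 3.4360 * 0.5012 = 19.2881 kJ/K

19.2881 kJ/K


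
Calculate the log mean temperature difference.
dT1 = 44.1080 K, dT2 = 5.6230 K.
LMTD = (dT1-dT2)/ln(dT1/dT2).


dT1/dT2 = 7.8442
ln(dT1/dT2) = 2.0598
LMTD = 38.4850 / 2.0598 = 18.6841 K

18.6841 K


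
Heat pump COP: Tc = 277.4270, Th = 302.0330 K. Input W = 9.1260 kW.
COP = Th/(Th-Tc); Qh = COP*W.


COP = 302.0330 / 24.6060 = 12.2748
Qh = 12.2748 * 9.1260 = 112.0196 kW

COP = 12.2748, Qh = 112.0196 kW


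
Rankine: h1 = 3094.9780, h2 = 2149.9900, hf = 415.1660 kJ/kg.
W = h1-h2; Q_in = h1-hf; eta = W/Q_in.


W = 944.9880 kJ/kg
Q_in = 2679.8120 kJ/kg
eta = 0.3526 = 35.2632%

eta = 35.2632%


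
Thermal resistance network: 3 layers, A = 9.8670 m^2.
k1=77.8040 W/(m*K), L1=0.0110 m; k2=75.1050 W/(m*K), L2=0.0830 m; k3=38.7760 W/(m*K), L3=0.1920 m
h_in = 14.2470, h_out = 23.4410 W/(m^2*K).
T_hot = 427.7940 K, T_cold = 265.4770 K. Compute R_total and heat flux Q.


R_conv_in = 1/(14.2470*9.8670) = 0.0071
R_1 = 0.0110/(77.8040*9.8670) = 1.4329e-05
R_2 = 0.0830/(75.1050*9.8670) = 0.0001
R_3 = 0.1920/(38.7760*9.8670) = 0.0005
R_conv_out = 1/(23.4410*9.8670) = 0.0043
R_total = 0.0121 K/W
Q = 162.3170 / 0.0121 = 13453.1847 W

R_total = 0.0121 K/W, Q = 13453.1847 W


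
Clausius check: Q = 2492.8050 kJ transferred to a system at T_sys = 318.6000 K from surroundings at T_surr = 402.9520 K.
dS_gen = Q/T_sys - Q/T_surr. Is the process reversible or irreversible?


dS_sys = 2492.8050/318.6000 = 7.8242 kJ/K
dS_surr = -2492.8050/402.9520 = -6.1864 kJ/K
dS_gen = 7.8242 - 6.1864 = 1.6379 kJ/K (irreversible)

dS_gen = 1.6379 kJ/K, irreversible


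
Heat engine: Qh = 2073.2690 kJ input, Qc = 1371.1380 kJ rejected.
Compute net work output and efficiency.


W = 2073.2690 - 1371.1380 = 702.1310 kJ
eta = 702.1310 / 2073.2690 = 0.3387 = 33.8659%

W = 702.1310 kJ, eta = 33.8659%


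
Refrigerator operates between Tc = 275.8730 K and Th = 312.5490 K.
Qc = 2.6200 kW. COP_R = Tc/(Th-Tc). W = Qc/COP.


COP = 275.8730 / 36.6760 = 7.5219
W = 2.6200 / 7.5219 = 0.3483 kW

COP = 7.5219, W = 0.3483 kW


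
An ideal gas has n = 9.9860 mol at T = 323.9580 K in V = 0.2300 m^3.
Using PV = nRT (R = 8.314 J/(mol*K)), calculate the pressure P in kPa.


P = nRT/V = 9.9860 * 8.314 * 323.9580 / 0.2300
= 26896.1607 / 0.2300 = 116939.8292 Pa = 116.9398 kPa

116.9398 kPa


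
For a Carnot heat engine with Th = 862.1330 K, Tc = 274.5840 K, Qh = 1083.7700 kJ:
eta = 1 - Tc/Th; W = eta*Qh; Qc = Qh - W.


eta = 1 - 274.5840/862.1330 = 0.6815
W = 0.6815 * 1083.7700 = 738.5960 kJ
Qc = 1083.7700 - 738.5960 = 345.1740 kJ

eta = 68.1506%, W = 738.5960 kJ, Qc = 345.1740 kJ


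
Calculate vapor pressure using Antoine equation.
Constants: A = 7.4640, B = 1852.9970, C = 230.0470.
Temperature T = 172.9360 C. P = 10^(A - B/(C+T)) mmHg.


C+T = 402.9830
B/(C+T) = 4.5982
log10(P) = 7.4640 - 4.5982 = 2.8658
P = 10^2.8658 = 734.1733 mmHg

734.1733 mmHg


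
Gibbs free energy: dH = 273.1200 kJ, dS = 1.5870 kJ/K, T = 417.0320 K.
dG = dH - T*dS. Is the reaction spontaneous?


T*dS = 417.0320 * 1.5870 = 661.8298 kJ
dG = 273.1200 - 661.8298 = -388.7098 kJ (spontaneous)

dG = -388.7098 kJ, spontaneous


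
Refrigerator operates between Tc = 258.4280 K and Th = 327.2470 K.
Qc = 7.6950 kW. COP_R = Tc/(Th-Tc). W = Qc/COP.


COP = 258.4280 / 68.8190 = 3.7552
W = 7.6950 / 3.7552 = 2.0492 kW

COP = 3.7552, W = 2.0492 kW


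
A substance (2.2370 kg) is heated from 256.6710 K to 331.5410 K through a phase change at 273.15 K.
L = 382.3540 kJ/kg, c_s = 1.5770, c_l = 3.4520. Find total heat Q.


Q1 (sensible, solid) = 2.2370 * 1.5770 * 16.4790 = 58.1338 kJ
Q2 (latent) = 2.2370 * 382.3540 = 855.3259 kJ
Q3 (sensible, liquid) = 2.2370 * 3.4520 * 58.3910 = 450.9025 kJ
Q_total = 1364.3622 kJ

1364.3622 kJ


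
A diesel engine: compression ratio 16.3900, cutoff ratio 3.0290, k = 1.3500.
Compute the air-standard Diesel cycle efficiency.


r^(k-1) = 2.6614
rc^k = 4.4643
eta = 0.5248 = 52.4777%

52.4777%


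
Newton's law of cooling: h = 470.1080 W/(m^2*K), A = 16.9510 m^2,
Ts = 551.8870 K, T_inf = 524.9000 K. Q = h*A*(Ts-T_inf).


dT = 26.9870 K
Q = 470.1080 * 16.9510 * 26.9870 = 215054.0247 W

215054.0247 W


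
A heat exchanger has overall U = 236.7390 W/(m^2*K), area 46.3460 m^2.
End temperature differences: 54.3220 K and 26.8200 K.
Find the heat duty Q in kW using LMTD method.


LMTD = 38.9667 K
Q = 236.7390 * 46.3460 * 38.9667 = 427539.3774 W = 427.5394 kW

427.5394 kW


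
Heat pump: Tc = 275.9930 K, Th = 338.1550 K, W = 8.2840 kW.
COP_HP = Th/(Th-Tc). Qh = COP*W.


COP = 338.1550 / 62.1620 = 5.4399
Qh = 5.4399 * 8.2840 = 45.0641 kW

COP = 5.4399, Qh = 45.0641 kW


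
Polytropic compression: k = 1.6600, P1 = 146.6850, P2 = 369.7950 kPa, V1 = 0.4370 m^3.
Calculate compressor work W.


(k-1)/k = 0.3976
(P2/P1)^exp = 1.4443
W = 2.5152 * 146.6850 * 0.4370 * (1.4443 - 1) = 71.6348 kJ

71.6348 kJ


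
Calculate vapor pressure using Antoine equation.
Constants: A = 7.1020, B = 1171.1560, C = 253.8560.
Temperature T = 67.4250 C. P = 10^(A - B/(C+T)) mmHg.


C+T = 321.2810
B/(C+T) = 3.6453
log10(P) = 7.1020 - 3.6453 = 3.4567
P = 10^3.4567 = 2862.3977 mmHg

2862.3977 mmHg


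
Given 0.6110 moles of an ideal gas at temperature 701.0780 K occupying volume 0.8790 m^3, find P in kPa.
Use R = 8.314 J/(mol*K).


P = nRT/V = 0.6110 * 8.314 * 701.0780 / 0.8790
= 3561.3739 / 0.8790 = 4051.6199 Pa = 4.0516 kPa

4.0516 kPa


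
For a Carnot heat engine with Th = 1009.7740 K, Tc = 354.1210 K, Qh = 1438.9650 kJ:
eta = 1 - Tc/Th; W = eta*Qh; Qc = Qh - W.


eta = 1 - 354.1210/1009.7740 = 0.6493
W = 0.6493 * 1438.9650 = 934.3296 kJ
Qc = 1438.9650 - 934.3296 = 504.6354 kJ

eta = 64.9307%, W = 934.3296 kJ, Qc = 504.6354 kJ


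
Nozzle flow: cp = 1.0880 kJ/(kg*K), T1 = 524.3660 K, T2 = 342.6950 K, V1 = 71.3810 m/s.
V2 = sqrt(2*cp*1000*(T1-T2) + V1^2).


dT = 181.6710 K
2*cp*1000*dT = 395316.0960
V1^2 = 5095.2472
V2 = sqrt(400411.3432) = 632.7806 m/s

632.7806 m/s


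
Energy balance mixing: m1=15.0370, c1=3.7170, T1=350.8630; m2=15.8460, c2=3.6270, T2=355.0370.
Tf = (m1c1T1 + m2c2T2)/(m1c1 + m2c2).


num = 40015.8188
den = 113.3660
Tf = 352.9791 K

352.9791 K


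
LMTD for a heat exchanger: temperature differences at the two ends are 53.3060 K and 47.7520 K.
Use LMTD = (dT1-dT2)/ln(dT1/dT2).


dT1/dT2 = 1.1163
ln(dT1/dT2) = 0.1100
LMTD = 5.5540 / 0.1100 = 50.4781 K

50.4781 K


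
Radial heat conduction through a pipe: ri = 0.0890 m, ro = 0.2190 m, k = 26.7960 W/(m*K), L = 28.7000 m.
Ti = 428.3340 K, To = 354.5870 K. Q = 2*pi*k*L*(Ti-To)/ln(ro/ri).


dT = 73.7470 K
ln(ro/ri) = 0.9004
Q = 2*pi*26.7960*28.7000*73.7470 / 0.9004 = 395752.3942 W

395752.3942 W


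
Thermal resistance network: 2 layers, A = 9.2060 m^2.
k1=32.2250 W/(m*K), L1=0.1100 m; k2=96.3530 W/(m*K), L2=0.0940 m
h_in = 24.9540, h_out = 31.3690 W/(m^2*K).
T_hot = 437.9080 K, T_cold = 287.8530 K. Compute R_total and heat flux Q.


R_conv_in = 1/(24.9540*9.2060) = 0.0044
R_1 = 0.1100/(32.2250*9.2060) = 0.0004
R_2 = 0.0940/(96.3530*9.2060) = 0.0001
R_conv_out = 1/(31.3690*9.2060) = 0.0035
R_total = 0.0083 K/W
Q = 150.0550 / 0.0083 = 18095.1091 W

R_total = 0.0083 K/W, Q = 18095.1091 W


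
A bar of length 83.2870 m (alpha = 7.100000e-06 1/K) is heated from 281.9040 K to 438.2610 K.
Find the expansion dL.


dT = 156.3570 K
dL = 7.100000e-06 * 83.2870 * 156.3570 = 0.092460 m
L_final = 83.379460 m

dL = 0.092460 m


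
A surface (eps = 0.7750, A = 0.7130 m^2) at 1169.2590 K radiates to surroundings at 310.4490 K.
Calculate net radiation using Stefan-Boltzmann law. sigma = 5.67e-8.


T^4 = 1.8691e+12
Tsurr^4 = 9.2888e+09
Q = 0.7750 * 5.67e-8 * 0.7130 * 1.8599e+12 = 58271.1438 W

58271.1438 W


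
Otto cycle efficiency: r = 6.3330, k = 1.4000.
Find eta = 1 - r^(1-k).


r^(k-1) = 2.0924
eta = 1 - 1/2.0924 = 0.5221 = 52.2079%

52.2079%


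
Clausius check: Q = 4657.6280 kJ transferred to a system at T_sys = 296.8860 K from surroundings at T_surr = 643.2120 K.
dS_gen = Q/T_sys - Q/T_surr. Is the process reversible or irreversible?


dS_sys = 4657.6280/296.8860 = 15.6883 kJ/K
dS_surr = -4657.6280/643.2120 = -7.2412 kJ/K
dS_gen = 15.6883 - 7.2412 = 8.4471 kJ/K (irreversible)

dS_gen = 8.4471 kJ/K, irreversible


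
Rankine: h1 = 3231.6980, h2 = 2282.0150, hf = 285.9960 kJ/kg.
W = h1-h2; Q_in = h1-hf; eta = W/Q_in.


W = 949.6830 kJ/kg
Q_in = 2945.7020 kJ/kg
eta = 0.3224 = 32.2396%

eta = 32.2396%


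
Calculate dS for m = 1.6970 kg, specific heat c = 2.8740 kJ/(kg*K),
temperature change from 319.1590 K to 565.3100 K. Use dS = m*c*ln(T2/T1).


T2/T1 = 1.7712
ln(T2/T1) = 0.5717
dS = 1.6970 * 2.8740 * 0.5717 = 2.7882 kJ/K

2.7882 kJ/K


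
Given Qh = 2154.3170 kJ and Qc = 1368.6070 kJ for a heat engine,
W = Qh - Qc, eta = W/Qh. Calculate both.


W = 2154.3170 - 1368.6070 = 785.7100 kJ
eta = 785.7100 / 2154.3170 = 0.3647 = 36.4714%

W = 785.7100 kJ, eta = 36.4714%


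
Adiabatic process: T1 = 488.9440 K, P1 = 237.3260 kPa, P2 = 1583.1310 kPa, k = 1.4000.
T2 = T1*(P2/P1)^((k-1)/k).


(k-1)/k = 0.2857
(P2/P1)^exp = 1.7198
T2 = 488.9440 * 1.7198 = 840.8852 K

840.8852 K


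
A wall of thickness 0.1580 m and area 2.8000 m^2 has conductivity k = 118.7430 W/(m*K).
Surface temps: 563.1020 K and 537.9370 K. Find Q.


dT = 25.1650 K
Q = 118.7430 * 2.8000 * 25.1650 / 0.1580 = 52954.8688 W

52954.8688 W


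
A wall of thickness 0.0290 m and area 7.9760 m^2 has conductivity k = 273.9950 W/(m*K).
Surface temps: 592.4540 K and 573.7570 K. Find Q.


dT = 18.6970 K
Q = 273.9950 * 7.9760 * 18.6970 / 0.0290 = 1408969.8928 W

1408969.8928 W


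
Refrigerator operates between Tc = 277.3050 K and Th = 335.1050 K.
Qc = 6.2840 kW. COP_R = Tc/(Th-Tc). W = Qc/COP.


COP = 277.3050 / 57.8000 = 4.7977
W = 6.2840 / 4.7977 = 1.3098 kW

COP = 4.7977, W = 1.3098 kW


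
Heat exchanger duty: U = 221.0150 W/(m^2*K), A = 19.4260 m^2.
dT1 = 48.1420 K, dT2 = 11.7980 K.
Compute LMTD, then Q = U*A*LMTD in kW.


LMTD = 25.8451 K
Q = 221.0150 * 19.4260 * 25.8451 = 110964.2439 W = 110.9642 kW

110.9642 kW


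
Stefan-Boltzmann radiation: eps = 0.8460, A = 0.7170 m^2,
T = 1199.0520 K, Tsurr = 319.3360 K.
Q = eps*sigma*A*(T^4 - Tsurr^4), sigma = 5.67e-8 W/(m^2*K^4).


T^4 = 2.0671e+12
Tsurr^4 = 1.0399e+10
Q = 0.8460 * 5.67e-8 * 0.7170 * 2.0567e+12 = 70734.9863 W

70734.9863 W


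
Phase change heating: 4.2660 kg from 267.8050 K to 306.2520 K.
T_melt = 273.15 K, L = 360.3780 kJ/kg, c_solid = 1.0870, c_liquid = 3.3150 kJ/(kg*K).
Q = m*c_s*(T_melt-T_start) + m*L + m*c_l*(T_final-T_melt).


Q1 (sensible, solid) = 4.2660 * 1.0870 * 5.3450 = 24.7855 kJ
Q2 (latent) = 4.2660 * 360.3780 = 1537.3725 kJ
Q3 (sensible, liquid) = 4.2660 * 3.3150 * 33.1020 = 468.1215 kJ
Q_total = 2030.2796 kJ

2030.2796 kJ


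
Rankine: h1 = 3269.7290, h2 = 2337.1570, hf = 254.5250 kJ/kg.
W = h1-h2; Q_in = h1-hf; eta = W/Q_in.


W = 932.5720 kJ/kg
Q_in = 3015.2040 kJ/kg
eta = 0.3093 = 30.9290%

eta = 30.9290%


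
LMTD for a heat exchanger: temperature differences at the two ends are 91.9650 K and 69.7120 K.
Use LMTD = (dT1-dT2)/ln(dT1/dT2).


dT1/dT2 = 1.3192
ln(dT1/dT2) = 0.2770
LMTD = 22.2530 / 0.2770 = 80.3254 K

80.3254 K


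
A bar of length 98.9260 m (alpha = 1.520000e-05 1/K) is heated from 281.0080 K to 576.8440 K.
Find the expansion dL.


dT = 295.8360 K
dL = 1.520000e-05 * 98.9260 * 295.8360 = 0.444841 m
L_final = 99.370841 m

dL = 0.444841 m


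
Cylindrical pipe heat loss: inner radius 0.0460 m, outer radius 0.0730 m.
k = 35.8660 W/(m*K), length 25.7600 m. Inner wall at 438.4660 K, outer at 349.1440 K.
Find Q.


dT = 89.3220 K
ln(ro/ri) = 0.4618
Q = 2*pi*35.8660*25.7600*89.3220 / 0.4618 = 1122783.9913 W

1122783.9913 W


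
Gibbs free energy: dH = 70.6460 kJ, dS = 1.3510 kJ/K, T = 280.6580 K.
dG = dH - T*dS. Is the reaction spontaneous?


T*dS = 280.6580 * 1.3510 = 379.1690 kJ
dG = 70.6460 - 379.1690 = -308.5230 kJ (spontaneous)

dG = -308.5230 kJ, spontaneous


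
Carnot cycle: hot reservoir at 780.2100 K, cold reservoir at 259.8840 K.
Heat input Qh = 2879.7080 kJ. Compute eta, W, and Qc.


eta = 1 - 259.8840/780.2100 = 0.6669
W = 0.6669 * 2879.7080 = 1920.4918 kJ
Qc = 2879.7080 - 1920.4918 = 959.2162 kJ

eta = 66.6905%, W = 1920.4918 kJ, Qc = 959.2162 kJ


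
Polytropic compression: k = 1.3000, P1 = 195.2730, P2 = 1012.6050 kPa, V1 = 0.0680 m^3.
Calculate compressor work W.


(k-1)/k = 0.2308
(P2/P1)^exp = 1.4620
W = 4.3333 * 195.2730 * 0.0680 * (1.4620 - 1) = 26.5848 kJ

26.5848 kJ


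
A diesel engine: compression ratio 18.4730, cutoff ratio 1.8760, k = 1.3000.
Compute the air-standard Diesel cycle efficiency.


r^(k-1) = 2.3986
rc^k = 2.2657
eta = 0.5366 = 53.6636%

53.6636%


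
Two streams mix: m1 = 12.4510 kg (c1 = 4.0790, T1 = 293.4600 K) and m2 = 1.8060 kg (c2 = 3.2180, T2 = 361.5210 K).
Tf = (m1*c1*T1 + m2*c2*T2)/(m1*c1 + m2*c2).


num = 17005.1921
den = 56.5993
Tf = 300.4486 K

300.4486 K


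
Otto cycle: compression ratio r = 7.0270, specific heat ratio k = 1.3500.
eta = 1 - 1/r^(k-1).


r^(k-1) = 1.9787
eta = 1 - 1/1.9787 = 0.4946 = 49.4605%

49.4605%


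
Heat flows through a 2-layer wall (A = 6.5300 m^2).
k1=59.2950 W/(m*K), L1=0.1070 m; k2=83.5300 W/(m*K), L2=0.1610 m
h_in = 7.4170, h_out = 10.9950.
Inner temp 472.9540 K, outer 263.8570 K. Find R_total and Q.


R_conv_in = 1/(7.4170*6.5300) = 0.0206
R_1 = 0.1070/(59.2950*6.5300) = 0.0003
R_2 = 0.1610/(83.5300*6.5300) = 0.0003
R_conv_out = 1/(10.9950*6.5300) = 0.0139
R_total = 0.0351 K/W
Q = 209.0970 / 0.0351 = 5949.2675 W

R_total = 0.0351 K/W, Q = 5949.2675 W


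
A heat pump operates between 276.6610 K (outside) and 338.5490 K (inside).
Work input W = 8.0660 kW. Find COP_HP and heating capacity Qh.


COP = 338.5490 / 61.8880 = 5.4703
Qh = 5.4703 * 8.0660 = 44.1238 kW

COP = 5.4703, Qh = 44.1238 kW


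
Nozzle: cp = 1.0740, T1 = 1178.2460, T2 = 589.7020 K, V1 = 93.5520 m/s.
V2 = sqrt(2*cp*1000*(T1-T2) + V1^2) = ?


dT = 588.5440 K
2*cp*1000*dT = 1264192.5120
V1^2 = 8751.9767
V2 = sqrt(1272944.4887) = 1128.2484 m/s

1128.2484 m/s


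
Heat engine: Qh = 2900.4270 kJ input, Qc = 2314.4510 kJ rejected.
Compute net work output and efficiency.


W = 2900.4270 - 2314.4510 = 585.9760 kJ
eta = 585.9760 / 2900.4270 = 0.2020 = 20.2031%

W = 585.9760 kJ, eta = 20.2031%


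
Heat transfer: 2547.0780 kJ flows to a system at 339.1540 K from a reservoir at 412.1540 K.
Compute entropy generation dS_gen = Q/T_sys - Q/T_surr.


dS_sys = 2547.0780/339.1540 = 7.5101 kJ/K
dS_surr = -2547.0780/412.1540 = -6.1799 kJ/K
dS_gen = 7.5101 - 6.1799 = 1.3302 kJ/K (irreversible)

dS_gen = 1.3302 kJ/K, irreversible


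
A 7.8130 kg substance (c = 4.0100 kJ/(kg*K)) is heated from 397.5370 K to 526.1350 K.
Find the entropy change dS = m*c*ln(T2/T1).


T2/T1 = 1.3235
ln(T2/T1) = 0.2803
dS = 7.8130 * 4.0100 * 0.2803 = 8.7809 kJ/K

8.7809 kJ/K


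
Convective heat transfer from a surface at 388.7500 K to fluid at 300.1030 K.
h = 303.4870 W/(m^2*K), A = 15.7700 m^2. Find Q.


dT = 88.6470 K
Q = 303.4870 * 15.7700 * 88.6470 = 424263.6546 W

424263.6546 W


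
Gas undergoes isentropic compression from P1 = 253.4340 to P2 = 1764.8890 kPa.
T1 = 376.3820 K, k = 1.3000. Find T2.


(k-1)/k = 0.2308
(P2/P1)^exp = 1.5650
T2 = 376.3820 * 1.5650 = 589.0244 K

589.0244 K


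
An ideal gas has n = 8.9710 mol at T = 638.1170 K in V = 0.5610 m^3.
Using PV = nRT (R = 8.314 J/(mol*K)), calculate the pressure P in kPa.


P = nRT/V = 8.9710 * 8.314 * 638.1170 / 0.5610
= 47593.8888 / 0.5610 = 84837.5915 Pa = 84.8376 kPa

84.8376 kPa


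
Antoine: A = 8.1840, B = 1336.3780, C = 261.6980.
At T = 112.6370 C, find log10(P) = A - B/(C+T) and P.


C+T = 374.3350
B/(C+T) = 3.5700
log10(P) = 8.1840 - 3.5700 = 4.6140
P = 10^4.6140 = 41114.4537 mmHg

41114.4537 mmHg


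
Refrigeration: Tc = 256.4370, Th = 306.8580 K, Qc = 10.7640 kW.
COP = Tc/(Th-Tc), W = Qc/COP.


COP = 256.4370 / 50.4210 = 5.0859
W = 10.7640 / 5.0859 = 2.1164 kW

COP = 5.0859, W = 2.1164 kW


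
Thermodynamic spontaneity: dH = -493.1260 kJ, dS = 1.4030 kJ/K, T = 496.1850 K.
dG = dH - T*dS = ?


T*dS = 496.1850 * 1.4030 = 696.1476 kJ
dG = -493.1260 - 696.1476 = -1189.2736 kJ (spontaneous)

dG = -1189.2736 kJ, spontaneous


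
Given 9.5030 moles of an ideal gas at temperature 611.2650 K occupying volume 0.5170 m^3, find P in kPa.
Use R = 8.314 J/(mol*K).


P = nRT/V = 9.5030 * 8.314 * 611.2650 / 0.5170
= 48294.7897 / 0.5170 = 93413.5197 Pa = 93.4135 kPa

93.4135 kPa


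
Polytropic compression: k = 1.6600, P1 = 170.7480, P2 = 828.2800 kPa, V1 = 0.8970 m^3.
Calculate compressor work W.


(k-1)/k = 0.3976
(P2/P1)^exp = 1.8736
W = 2.5152 * 170.7480 * 0.8970 * (1.8736 - 1) = 336.5294 kJ

336.5294 kJ


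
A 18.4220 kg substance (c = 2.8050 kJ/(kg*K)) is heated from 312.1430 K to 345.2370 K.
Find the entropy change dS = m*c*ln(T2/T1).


T2/T1 = 1.1060
ln(T2/T1) = 0.1008
dS = 18.4220 * 2.8050 * 0.1008 = 5.2071 kJ/K

5.2071 kJ/K


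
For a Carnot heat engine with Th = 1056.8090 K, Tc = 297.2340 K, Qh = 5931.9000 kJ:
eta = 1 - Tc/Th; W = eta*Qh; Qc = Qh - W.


eta = 1 - 297.2340/1056.8090 = 0.7187
W = 0.7187 * 5931.9000 = 4263.5168 kJ
Qc = 5931.9000 - 4263.5168 = 1668.3832 kJ

eta = 71.8744%, W = 4263.5168 kJ, Qc = 1668.3832 kJ


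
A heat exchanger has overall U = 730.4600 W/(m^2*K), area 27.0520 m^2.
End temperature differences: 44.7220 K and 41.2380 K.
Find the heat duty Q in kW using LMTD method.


LMTD = 42.9565 K
Q = 730.4600 * 27.0520 * 42.9565 = 848836.9014 W = 848.8369 kW

848.8369 kW


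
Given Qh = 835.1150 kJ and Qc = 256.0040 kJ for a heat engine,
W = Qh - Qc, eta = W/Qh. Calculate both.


W = 835.1150 - 256.0040 = 579.1110 kJ
eta = 579.1110 / 835.1150 = 0.6935 = 69.3451%

W = 579.1110 kJ, eta = 69.3451%


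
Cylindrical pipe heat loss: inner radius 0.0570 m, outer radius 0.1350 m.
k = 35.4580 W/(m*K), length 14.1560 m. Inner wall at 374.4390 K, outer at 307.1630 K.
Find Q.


dT = 67.2760 K
ln(ro/ri) = 0.8622
Q = 2*pi*35.4580*14.1560*67.2760 / 0.8622 = 246079.2300 W

246079.2300 W


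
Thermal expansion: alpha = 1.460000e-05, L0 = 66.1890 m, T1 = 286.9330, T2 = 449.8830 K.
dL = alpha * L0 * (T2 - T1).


dT = 162.9500 K
dL = 1.460000e-05 * 66.1890 * 162.9500 = 0.157468 m
L_final = 66.346468 m

dL = 0.157468 m


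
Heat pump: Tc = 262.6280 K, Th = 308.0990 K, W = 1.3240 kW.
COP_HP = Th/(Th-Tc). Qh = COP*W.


COP = 308.0990 / 45.4710 = 6.7757
Qh = 6.7757 * 1.3240 = 8.9711 kW

COP = 6.7757, Qh = 8.9711 kW


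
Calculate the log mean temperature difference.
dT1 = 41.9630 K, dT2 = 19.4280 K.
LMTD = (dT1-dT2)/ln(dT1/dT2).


dT1/dT2 = 2.1599
ln(dT1/dT2) = 0.7701
LMTD = 22.5350 / 0.7701 = 29.2635 K

29.2635 K


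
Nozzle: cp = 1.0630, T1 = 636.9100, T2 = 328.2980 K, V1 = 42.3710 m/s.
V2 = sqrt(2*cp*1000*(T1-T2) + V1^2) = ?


dT = 308.6120 K
2*cp*1000*dT = 656109.1120
V1^2 = 1795.3016
V2 = sqrt(657904.4136) = 811.1131 m/s

811.1131 m/s


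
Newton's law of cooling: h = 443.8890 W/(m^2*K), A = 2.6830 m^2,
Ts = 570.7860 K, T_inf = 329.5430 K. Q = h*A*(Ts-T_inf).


dT = 241.2430 K
Q = 443.8890 * 2.6830 * 241.2430 = 287309.3609 W

287309.3609 W


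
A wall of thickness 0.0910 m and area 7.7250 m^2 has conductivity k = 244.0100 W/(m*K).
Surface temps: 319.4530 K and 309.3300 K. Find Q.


dT = 10.1230 K
Q = 244.0100 * 7.7250 * 10.1230 / 0.0910 = 209688.1835 W

209688.1835 W


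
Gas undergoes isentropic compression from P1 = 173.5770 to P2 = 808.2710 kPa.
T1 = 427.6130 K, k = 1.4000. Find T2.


(k-1)/k = 0.2857
(P2/P1)^exp = 1.5519
T2 = 427.6130 * 1.5519 = 663.6308 K

663.6308 K


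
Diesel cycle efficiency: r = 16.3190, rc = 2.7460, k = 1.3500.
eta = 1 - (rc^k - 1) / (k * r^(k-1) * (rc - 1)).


r^(k-1) = 2.6573
rc^k = 3.9106
eta = 0.5353 = 53.5308%

53.5308%


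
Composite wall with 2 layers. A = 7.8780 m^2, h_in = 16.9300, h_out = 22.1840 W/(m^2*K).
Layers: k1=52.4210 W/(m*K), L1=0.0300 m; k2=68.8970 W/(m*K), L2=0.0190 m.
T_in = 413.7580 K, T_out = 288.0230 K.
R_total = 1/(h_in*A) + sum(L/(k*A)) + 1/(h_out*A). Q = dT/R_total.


R_conv_in = 1/(16.9300*7.8780) = 0.0075
R_1 = 0.0300/(52.4210*7.8780) = 7.2644e-05
R_2 = 0.0190/(68.8970*7.8780) = 3.5006e-05
R_conv_out = 1/(22.1840*7.8780) = 0.0057
R_total = 0.0133 K/W
Q = 125.7350 / 0.0133 = 9434.4055 W

R_total = 0.0133 K/W, Q = 9434.4055 W


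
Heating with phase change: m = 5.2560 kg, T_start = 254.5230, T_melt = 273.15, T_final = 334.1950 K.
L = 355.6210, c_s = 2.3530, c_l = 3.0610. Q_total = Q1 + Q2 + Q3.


Q1 (sensible, solid) = 5.2560 * 2.3530 * 18.6270 = 230.3670 kJ
Q2 (latent) = 5.2560 * 355.6210 = 1869.1440 kJ
Q3 (sensible, liquid) = 5.2560 * 3.0610 * 61.0450 = 982.1296 kJ
Q_total = 3081.6405 kJ

3081.6405 kJ


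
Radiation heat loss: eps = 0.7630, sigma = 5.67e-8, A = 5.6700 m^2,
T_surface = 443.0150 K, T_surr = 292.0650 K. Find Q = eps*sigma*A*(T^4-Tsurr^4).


T^4 = 3.8519e+10
Tsurr^4 = 7.2764e+09
Q = 0.7630 * 5.67e-8 * 5.6700 * 3.1242e+10 = 7663.6542 W

7663.6542 W


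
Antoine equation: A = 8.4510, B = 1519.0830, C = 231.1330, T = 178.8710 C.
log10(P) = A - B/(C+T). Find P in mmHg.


C+T = 410.0040
B/(C+T) = 3.7050
log10(P) = 8.4510 - 3.7050 = 4.7460
P = 10^4.7460 = 55712.8864 mmHg

55712.8864 mmHg


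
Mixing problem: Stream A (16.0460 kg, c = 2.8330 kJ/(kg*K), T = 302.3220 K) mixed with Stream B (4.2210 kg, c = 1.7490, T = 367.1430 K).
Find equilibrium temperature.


num = 16453.4935
den = 52.8408
Tf = 311.3783 K

311.3783 K


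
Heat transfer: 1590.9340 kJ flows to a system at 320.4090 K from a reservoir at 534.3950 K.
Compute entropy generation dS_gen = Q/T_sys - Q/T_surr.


dS_sys = 1590.9340/320.4090 = 4.9653 kJ/K
dS_surr = -1590.9340/534.3950 = -2.9771 kJ/K
dS_gen = 4.9653 - 2.9771 = 1.9882 kJ/K (irreversible)

dS_gen = 1.9882 kJ/K, irreversible
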